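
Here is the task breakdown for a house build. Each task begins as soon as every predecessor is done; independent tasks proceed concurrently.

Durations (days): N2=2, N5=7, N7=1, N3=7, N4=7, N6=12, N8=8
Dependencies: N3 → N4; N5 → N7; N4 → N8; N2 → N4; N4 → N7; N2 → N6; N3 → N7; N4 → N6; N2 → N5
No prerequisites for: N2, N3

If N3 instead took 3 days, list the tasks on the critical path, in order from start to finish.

N3, N4, N6

Critical path before the change: N3→N4→N6 = 7+7+12 = 26 giving 26 days.
Since N3 is critical, the -4 change carries straight to that chain (now 22 days).
That remains the longest chain; total 22 days.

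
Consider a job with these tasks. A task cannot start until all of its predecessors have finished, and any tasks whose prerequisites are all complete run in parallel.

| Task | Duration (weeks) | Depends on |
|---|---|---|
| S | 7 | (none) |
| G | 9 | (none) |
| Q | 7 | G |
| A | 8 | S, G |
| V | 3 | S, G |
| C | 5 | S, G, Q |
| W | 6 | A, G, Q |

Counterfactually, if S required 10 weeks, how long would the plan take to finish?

Actual critical path: G→A→W = 9+8+6 = 23 ⇒ 23 weeks.
S is off the critical path — its longest chain is 21 weeks, giving 2 of slack.
Now S→A→W = 10+8+6 = 24 is longest, so the finish becomes 24 weeks.

24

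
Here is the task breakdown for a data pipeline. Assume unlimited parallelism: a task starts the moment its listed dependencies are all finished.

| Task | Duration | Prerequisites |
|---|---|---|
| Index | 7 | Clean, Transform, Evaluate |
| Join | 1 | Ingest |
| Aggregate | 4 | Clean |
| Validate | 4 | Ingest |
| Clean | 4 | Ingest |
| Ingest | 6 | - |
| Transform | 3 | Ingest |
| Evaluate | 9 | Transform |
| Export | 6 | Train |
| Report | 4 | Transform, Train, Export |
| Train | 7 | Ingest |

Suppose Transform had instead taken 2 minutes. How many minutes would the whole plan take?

24

The binding path is Ingest→Transform→Evaluate→Index = 6+3+9+7 = 25; finish at 25 minutes.
Since Transform is critical, the -1 change carries straight to that chain (now 24 minutes).
That remains the longest chain; total 24 minutes.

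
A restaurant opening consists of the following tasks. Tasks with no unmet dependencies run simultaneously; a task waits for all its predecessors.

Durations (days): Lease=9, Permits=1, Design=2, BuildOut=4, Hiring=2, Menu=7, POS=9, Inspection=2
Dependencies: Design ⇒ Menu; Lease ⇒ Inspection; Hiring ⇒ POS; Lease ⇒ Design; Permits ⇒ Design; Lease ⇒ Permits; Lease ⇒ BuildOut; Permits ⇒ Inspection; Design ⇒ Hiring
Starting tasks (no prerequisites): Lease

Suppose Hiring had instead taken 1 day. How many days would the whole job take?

22

Critical path before the change: Lease→Permits→Design→Hiring→POS = 9+1+2+2+9 = 23 giving 23 days.
Hiring lies on that path, so at 1 day the path becomes 22 days.
No other chain overtakes it, so the finish is 22 days.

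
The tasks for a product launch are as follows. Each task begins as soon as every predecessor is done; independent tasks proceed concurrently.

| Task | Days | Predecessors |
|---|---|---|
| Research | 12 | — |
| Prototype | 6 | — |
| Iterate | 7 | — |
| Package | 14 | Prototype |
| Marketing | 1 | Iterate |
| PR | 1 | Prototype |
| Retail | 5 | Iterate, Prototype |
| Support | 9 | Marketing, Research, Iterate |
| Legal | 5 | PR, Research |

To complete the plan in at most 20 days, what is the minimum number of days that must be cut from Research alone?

Current finish: 21 days; target: 20.
Research is on every critical path, so each day cut from Research cuts the finish by one (this holds down to a finish of 20).
Need 21 − 20 = 1 day off Research → Research becomes 11 days, finish becomes 20.

1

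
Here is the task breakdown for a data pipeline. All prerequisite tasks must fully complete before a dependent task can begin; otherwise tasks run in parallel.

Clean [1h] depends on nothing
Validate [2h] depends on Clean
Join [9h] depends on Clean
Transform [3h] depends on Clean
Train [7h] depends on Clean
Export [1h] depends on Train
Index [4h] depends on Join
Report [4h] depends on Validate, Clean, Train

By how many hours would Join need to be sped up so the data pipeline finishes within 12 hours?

Current finish: 14 hours; target: 12.
Join is on every critical path, so each hour cut from Join cuts the finish by one (this holds down to a finish of 12).
Need 14 − 12 = 2 hours off Join → Join becomes 7 hours, finish becomes 12.

2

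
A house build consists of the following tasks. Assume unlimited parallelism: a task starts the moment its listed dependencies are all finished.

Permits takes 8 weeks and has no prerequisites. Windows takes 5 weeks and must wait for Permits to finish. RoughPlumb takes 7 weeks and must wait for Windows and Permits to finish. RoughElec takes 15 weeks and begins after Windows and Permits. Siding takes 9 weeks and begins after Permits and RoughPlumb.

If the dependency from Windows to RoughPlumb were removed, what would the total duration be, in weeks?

Original critical path: Permits→Windows→RoughPlumb→Siding = 8+5+7+9 = 29 ⇒ 29 weeks.
Without Windows→RoughPlumb, RoughPlumb's earliest start moves from 13 to 8.
The longest chain is now Permits→Windows→RoughElec = 8+5+15 = 28, so the project takes 28 weeks.

28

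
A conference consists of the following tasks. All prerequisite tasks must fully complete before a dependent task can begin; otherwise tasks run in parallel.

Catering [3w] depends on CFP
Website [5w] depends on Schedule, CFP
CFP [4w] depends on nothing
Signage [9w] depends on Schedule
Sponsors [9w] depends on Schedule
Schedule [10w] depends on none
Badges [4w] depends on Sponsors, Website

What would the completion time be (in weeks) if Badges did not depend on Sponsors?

With the dependency in place, Schedule→Sponsors→Badges = 10+9+4 = 23 sets the finish at 23 weeks.
Without Sponsors→Badges, Badges's earliest start moves from 19 to 15.
After: Schedule→Sponsors = 10+9 = 19 → 19 weeks.

19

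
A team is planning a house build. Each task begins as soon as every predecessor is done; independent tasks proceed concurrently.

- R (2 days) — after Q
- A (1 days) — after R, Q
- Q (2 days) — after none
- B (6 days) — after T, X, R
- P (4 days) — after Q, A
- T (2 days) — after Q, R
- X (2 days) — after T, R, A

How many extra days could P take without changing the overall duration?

The longest chain is Q→R→T→X→B = 2+2+2+2+6 = 14; overall finish 14 days.
P finishes as early as 9 and must finish by 14.
Float = 14 − 9 = 5.

5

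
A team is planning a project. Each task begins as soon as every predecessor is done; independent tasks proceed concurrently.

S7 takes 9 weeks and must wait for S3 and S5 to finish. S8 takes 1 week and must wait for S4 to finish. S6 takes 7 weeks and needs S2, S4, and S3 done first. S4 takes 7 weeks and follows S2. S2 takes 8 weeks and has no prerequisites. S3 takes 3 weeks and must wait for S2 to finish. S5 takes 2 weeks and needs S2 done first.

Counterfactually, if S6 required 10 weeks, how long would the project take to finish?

As given, the longest chain is S2→S4→S6 = 8+7+7 = 22, so the finish is 22 weeks.
Since S6 is critical, the +3 change carries straight to that chain (now 25 weeks).
No other chain overtakes it, so the finish is 25 weeks.

25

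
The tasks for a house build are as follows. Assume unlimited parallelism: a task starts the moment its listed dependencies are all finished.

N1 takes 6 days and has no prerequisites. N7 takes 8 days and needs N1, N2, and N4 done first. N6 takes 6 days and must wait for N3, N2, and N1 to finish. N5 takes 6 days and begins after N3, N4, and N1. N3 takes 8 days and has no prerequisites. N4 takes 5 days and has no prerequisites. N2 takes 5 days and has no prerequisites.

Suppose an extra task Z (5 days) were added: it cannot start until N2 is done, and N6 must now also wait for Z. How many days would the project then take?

16

Originally the project takes 14 days.
With Z inserted, N6 now waits for max(N3, N2, N1, Z).
New critical path: N2→Z→N6 = 5+5+6 = 16 ⇒ 16 days.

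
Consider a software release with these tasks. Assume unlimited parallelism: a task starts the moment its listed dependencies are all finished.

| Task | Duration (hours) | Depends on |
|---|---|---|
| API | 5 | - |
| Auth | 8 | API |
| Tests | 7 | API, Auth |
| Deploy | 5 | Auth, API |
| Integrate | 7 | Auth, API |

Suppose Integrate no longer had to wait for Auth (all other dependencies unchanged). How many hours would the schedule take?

With the dependency in place, API→Auth→Tests = 5+8+7 = 20 sets the finish at 20 hours.
Without Auth→Integrate, Integrate's earliest start moves from 13 to 5.
The longest chain is now API→Auth→Tests = 5+8+7 = 20, so the schedule takes 20 hours.

20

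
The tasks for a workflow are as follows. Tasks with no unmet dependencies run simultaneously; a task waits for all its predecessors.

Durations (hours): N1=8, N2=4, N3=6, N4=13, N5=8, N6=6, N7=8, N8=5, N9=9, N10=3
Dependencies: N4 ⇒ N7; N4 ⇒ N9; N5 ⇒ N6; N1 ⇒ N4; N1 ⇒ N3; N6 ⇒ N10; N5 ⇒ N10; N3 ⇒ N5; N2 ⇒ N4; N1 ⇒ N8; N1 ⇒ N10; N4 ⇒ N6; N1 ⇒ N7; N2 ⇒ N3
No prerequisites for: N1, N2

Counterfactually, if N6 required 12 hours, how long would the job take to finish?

The binding path is N1→N3→N5→N6→N10 = 8+6+8+6+3 = 31; finish at 31 hours.
N6 lies on that path, so at 12 hours the path becomes 37 hours.
That remains the longest chain; total 37 hours.

37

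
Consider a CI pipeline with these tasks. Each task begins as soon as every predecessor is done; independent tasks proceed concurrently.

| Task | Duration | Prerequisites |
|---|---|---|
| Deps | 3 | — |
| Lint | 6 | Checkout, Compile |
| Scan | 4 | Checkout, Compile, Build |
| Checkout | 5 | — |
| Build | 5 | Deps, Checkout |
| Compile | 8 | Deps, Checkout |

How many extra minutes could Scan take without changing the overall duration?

Critical path: Checkout→Compile→Lint = 5+8+6 = 19, so the finish is 19 minutes.
The longest chain containing Scan totals 17 minutes.
So Scan can slip 19 − 17 = 2 minutes.

2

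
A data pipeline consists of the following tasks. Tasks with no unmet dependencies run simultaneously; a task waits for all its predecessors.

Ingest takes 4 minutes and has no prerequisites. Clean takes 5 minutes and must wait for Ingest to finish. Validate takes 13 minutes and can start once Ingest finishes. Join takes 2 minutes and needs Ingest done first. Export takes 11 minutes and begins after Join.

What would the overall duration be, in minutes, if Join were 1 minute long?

Critical path before the change: Ingest→Join→Export = 4+2+11 = 17 giving 17 minutes.
Join lies on that path, so at 1 minute the path becomes 16 minutes.
New critical path: Ingest→Validate = 4+13 = 17 ⇒ 17 minutes.

17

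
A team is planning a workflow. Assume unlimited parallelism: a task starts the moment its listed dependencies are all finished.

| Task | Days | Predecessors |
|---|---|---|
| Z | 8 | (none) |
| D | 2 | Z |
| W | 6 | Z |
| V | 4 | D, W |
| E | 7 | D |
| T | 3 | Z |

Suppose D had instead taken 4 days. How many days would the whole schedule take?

Critical path before the change: Z→W→V = 8+6+4 = 18 giving 18 days.
The longest path through D is only 17 days, so D has float 1.
The binding chain switches to Z→D→E = 8+4+7 = 19; finish 19 days.

19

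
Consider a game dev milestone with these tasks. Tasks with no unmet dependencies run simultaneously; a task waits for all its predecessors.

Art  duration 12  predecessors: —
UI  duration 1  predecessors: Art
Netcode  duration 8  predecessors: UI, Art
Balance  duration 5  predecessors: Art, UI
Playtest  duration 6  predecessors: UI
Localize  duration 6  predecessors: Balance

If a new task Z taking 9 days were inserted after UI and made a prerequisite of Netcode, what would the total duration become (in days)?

30

Originally the game dev milestone takes 24 days.
With Z inserted, Netcode now waits for max(UI, Art, Z).
New critical path: Art→UI→Z→Netcode = 12+1+9+8 = 30 ⇒ 30 days.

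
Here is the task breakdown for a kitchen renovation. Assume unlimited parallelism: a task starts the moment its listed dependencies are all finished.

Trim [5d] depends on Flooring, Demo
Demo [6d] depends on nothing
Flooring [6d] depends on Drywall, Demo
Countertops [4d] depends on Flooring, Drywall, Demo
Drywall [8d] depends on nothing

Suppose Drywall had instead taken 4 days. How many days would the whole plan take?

17

Baseline: Drywall→Flooring→Trim = 8+6+5 = 19 → 19 days.
Drywall lies on that path, so at 4 days the path becomes 15 days.
New critical path: Demo→Flooring→Trim = 6+6+5 = 17 ⇒ 17 days.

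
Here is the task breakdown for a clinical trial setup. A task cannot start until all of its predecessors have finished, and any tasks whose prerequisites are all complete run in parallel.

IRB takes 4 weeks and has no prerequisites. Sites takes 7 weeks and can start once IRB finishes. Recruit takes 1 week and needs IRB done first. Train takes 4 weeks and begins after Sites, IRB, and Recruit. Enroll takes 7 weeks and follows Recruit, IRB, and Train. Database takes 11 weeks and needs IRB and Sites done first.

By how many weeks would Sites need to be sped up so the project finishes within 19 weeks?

3

Current finish: 22 weeks; target: 19.
Sites is on every critical path, so each week cut from Sites cuts the finish by one (this holds down to a finish of 16).
Need 22 − 19 = 3 weeks off Sites → Sites becomes 4 weeks, finish becomes 19.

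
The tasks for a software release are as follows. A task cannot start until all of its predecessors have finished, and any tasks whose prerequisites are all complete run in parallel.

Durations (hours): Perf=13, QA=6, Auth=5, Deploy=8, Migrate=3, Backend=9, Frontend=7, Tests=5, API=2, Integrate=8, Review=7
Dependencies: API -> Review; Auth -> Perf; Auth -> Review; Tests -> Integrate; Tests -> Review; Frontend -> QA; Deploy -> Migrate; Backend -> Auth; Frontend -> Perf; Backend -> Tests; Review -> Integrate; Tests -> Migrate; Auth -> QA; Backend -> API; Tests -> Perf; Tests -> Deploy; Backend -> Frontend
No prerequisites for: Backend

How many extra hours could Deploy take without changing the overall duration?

4

Critical path: Backend→Frontend→Perf = 9+7+13 = 29, so the finish is 29 hours.
Deploy finishes as early as 22 and must finish by 26.
So Deploy can slip 26 − 22 = 4 hours.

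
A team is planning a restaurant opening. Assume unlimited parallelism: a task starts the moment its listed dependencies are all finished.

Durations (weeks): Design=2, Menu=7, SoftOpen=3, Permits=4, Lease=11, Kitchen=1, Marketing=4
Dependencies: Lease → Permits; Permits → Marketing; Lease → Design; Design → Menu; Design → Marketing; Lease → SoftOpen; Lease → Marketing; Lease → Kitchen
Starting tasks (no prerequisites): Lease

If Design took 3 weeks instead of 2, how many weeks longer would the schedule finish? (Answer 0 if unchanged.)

The binding path is Lease→Design→Menu = 11+2+7 = 20; finish at 20 weeks.
Since Design is critical, the +1 change carries straight to that chain (now 21 weeks).
That remains the longest chain; total 21 weeks.
Change in finish: 21 − 20 = +1 weeks.

1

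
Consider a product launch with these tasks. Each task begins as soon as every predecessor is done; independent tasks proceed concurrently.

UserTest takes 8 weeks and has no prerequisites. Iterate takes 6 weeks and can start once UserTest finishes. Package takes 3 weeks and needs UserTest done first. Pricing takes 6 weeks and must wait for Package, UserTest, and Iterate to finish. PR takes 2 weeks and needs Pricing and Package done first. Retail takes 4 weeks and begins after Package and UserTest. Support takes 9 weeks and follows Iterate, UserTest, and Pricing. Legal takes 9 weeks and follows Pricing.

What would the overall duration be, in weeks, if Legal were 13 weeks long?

Baseline: UserTest→Iterate→Pricing→Legal = 8+6+6+9 = 29 → 29 weeks.
Since Legal is critical, the +4 change carries straight to that chain (now 33 weeks).
The critical path is still UserTest→Iterate→Pricing→Legal; finish is now 33 weeks.

33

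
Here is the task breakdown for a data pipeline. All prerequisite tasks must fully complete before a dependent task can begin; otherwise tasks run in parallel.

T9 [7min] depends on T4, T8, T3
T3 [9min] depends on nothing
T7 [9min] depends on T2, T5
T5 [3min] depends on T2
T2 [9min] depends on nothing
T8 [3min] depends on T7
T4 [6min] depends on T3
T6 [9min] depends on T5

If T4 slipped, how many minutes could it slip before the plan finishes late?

T2→T5→T7→T8→T9 = 9+3+9+3+7 = 31 sets the makespan at 31 minutes.
The longest chain containing T4 totals 22 minutes.
Slack of T4 = 18 − 9 = 9 minutes.

9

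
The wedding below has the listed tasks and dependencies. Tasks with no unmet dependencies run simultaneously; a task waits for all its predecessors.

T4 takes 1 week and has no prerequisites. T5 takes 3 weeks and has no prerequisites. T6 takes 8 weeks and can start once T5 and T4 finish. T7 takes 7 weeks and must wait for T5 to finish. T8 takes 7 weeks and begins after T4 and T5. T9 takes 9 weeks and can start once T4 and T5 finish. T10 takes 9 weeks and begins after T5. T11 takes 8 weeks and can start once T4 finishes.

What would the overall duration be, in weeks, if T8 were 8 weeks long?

Critical path before the change: T5→T9 = 3+9 = 12 giving 12 weeks.
T8 is off the critical path — its longest chain is 10 weeks, giving 2 of slack.
That remains the longest chain; total 12 weeks.

12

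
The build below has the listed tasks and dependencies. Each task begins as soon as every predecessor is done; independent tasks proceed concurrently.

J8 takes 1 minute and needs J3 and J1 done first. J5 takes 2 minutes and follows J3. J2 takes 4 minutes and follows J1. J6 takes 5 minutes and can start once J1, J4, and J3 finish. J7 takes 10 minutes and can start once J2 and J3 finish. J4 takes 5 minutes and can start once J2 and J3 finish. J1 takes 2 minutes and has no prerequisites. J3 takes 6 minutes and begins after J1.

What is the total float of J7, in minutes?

0

The longest chain is J1→J3→J4→J6 = 2+6+5+5 = 18; overall finish 18 minutes.
The longest chain containing J7 totals 18 minutes.
So J7 can slip 18 − 18 = 0 minutes.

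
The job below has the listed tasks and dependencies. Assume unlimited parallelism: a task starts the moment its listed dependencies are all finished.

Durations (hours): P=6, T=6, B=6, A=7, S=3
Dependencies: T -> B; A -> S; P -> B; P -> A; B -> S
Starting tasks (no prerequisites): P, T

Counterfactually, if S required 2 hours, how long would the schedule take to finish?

Actual critical path: P→A→S = 6+7+3 = 16 ⇒ 16 hours.
S lies on that path, so at 2 hours the path becomes 15 hours.
The critical path is still P→A→S; finish is now 15 hours.

15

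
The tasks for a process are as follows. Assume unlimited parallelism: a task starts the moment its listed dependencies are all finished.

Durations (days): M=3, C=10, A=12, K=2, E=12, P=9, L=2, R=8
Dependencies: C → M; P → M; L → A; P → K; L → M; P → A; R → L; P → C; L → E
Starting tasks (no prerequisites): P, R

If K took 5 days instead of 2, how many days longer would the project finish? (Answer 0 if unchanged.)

Actual critical path: P→C→M = 9+10+3 = 22 ⇒ 22 days.
K is off the critical path — its longest chain is 11 days, giving 11 of slack.
The critical path is still P→C→M; finish is now 22 days.
Change in finish: 22 − 22 = +0 days.

0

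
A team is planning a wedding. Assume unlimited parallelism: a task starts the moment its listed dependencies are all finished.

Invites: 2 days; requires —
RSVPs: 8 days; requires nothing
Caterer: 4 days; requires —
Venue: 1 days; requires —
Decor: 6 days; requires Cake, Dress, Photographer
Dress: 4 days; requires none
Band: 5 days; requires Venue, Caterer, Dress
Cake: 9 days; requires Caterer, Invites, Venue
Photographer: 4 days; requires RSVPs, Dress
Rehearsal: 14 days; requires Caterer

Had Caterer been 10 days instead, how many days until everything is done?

25

Critical path before the change: Caterer→Cake→Decor = 4+9+6 = 19 giving 19 days.
Caterer is on the critical path; changing it to 10 makes that path 25 days.
No other chain overtakes it, so the finish is 25 days.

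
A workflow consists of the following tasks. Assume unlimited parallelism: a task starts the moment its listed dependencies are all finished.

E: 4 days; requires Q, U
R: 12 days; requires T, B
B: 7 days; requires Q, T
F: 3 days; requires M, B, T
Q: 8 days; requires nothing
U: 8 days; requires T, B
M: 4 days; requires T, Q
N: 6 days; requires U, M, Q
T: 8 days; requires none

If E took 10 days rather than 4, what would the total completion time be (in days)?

The binding path is T→B→U→N = 8+7+8+6 = 29; finish at 29 days.
E is off the critical path — its longest chain is 27 days, giving 2 of slack.
Now T→B→U→E = 8+7+8+10 = 33 is longest, so the finish becomes 33 days.

33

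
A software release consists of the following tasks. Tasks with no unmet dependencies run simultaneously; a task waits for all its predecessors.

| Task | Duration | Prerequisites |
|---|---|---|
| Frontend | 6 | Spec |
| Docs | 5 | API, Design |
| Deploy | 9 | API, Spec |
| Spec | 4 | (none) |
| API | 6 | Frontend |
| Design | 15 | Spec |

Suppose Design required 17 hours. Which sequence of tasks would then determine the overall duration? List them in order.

Spec, Design, Docs

As given, the longest chain is Spec→Frontend→API→Deploy = 4+6+6+9 = 25, so the finish is 25 hours.
Design is off the critical path — its longest chain is 24 hours, giving 1 of slack.
New critical path: Spec→Design→Docs = 4+17+5 = 26 ⇒ 26 hours.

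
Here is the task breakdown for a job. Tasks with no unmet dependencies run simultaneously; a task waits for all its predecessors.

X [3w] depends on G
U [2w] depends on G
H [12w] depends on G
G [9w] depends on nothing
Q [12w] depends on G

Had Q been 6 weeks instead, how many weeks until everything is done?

As given, the longest chain is G→Q = 9+12 = 21, so the finish is 21 weeks.
Q lies on that path, so at 6 weeks the path becomes 15 weeks.
Now G→H = 9+12 = 21 is longest, so the finish becomes 21 weeks.

21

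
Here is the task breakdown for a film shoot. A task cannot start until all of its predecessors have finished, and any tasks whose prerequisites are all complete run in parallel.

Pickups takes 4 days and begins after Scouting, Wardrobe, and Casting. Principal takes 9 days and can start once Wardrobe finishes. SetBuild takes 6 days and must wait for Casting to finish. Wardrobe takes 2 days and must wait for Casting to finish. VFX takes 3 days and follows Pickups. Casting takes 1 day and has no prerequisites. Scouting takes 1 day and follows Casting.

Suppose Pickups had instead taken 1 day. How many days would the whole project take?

As given, the longest chain is Casting→Wardrobe→Principal = 1+2+9 = 12, so the finish is 12 days.
Pickups has 2 days of float (longest path through it is 10).
No other chain overtakes it, so the finish is 12 days.

12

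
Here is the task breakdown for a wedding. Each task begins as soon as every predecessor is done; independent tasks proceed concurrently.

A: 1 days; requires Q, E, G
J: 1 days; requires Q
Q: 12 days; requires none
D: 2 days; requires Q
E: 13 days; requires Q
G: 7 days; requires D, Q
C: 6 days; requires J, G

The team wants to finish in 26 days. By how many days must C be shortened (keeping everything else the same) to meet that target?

Current finish: 27 days; target: 26.
C is on every critical path, so each day cut from C cuts the finish by one (this holds down to a finish of 26).
Need 27 − 26 = 1 day off C → C becomes 5 days, finish becomes 26.

1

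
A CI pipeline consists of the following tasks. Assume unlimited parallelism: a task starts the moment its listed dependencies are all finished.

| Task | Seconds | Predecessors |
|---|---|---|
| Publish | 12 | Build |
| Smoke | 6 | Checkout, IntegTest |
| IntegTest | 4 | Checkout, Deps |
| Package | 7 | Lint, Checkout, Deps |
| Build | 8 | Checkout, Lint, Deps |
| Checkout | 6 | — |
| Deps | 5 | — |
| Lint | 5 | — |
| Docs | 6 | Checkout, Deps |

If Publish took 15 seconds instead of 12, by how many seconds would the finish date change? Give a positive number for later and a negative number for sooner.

Baseline: Checkout→Build→Publish = 6+8+12 = 26 → 26 seconds.
Publish lies on that path, so at 15 seconds the path becomes 29 seconds.
The critical path is still Checkout→Build→Publish; finish is now 29 seconds.
Change in finish: 29 − 26 = +3 seconds.

3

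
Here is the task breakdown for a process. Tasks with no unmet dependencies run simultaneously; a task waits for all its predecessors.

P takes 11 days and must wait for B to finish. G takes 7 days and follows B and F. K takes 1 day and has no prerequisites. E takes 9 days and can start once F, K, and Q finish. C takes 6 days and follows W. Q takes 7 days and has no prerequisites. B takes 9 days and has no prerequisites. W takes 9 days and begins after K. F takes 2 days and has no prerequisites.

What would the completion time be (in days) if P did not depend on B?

Before: longest chain B→P = 9+11 = 20, finish 20.
Without B→P, P's earliest start moves from 9 to 0.
The longest chain is now K→W→C = 1+9+6 = 16, so the job takes 16 days.

16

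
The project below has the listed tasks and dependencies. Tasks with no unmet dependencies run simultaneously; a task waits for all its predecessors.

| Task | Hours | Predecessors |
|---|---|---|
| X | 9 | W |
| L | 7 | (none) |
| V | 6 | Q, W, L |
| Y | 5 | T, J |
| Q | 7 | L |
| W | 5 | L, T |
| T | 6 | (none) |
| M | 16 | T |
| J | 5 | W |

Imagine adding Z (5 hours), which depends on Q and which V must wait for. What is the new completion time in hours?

Originally the project takes 22 hours.
With Z inserted, V now waits for max(Q, W, L, Z).
New critical path: L→Q→Z→V = 7+7+5+6 = 25 ⇒ 25 hours.

25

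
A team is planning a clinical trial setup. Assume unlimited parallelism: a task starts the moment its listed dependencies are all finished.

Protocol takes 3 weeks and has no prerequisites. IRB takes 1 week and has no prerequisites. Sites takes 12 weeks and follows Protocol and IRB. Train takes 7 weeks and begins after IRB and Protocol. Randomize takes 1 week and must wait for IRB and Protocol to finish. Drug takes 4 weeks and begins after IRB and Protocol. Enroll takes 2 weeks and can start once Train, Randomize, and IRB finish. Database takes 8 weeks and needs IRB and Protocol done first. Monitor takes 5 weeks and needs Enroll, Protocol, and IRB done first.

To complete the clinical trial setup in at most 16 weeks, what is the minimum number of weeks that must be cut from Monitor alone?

Current finish: 17 weeks; target: 16.
Monitor is on every critical path, so each week cut from Monitor cuts the finish by one (this holds down to a finish of 15).
Need 17 − 16 = 1 week off Monitor → Monitor becomes 4 weeks, finish becomes 16.

1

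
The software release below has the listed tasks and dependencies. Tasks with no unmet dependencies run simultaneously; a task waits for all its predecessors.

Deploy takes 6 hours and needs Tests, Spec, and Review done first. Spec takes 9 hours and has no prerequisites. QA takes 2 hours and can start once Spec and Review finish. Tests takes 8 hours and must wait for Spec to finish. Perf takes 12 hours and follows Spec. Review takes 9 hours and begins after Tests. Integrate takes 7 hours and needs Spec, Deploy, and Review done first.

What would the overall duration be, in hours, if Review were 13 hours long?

43

Baseline: Spec→Tests→Review→Deploy→Integrate = 9+8+9+6+7 = 39 → 39 hours.
Review lies on that path, so at 13 hours the path becomes 43 hours.
That remains the longest chain; total 43 hours.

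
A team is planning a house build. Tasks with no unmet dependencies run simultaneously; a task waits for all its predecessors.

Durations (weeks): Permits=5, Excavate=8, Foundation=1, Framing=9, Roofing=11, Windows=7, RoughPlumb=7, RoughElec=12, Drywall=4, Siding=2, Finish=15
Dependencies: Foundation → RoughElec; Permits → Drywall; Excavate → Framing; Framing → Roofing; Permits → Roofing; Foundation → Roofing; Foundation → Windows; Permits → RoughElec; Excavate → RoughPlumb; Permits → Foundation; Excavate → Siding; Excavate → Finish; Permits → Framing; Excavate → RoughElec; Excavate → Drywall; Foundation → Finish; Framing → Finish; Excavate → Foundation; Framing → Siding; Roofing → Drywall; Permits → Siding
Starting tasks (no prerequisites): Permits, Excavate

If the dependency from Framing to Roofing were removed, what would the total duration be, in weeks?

Before: longest chain Excavate→Framing→Roofing→Drywall = 8+9+11+4 = 32, finish 32.
Without Framing→Roofing, Roofing's earliest start moves from 17 to 9.
After: Excavate→Framing→Finish = 8+9+15 = 32 → 32 weeks.

32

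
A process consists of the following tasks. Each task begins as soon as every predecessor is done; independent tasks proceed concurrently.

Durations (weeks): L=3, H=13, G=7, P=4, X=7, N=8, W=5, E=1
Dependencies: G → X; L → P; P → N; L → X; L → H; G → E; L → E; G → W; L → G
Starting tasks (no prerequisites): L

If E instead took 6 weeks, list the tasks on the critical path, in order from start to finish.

L, G, X

As given, the longest chain is L→G→X = 3+7+7 = 17, so the finish is 17 weeks.
E is off the critical path — its longest chain is 11 weeks, giving 6 of slack.
No other chain overtakes it, so the finish is 17 weeks.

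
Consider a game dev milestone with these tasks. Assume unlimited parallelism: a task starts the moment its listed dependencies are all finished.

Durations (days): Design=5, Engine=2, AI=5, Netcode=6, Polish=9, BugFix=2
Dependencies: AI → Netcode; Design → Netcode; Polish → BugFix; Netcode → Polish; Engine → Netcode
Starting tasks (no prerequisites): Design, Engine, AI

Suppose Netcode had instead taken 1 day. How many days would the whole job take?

The binding path is Design→Netcode→Polish→BugFix = 5+6+9+2 = 22; finish at 22 days.
Since Netcode is critical, the -5 change carries straight to that chain (now 17 days).
That remains the longest chain; total 17 days.

17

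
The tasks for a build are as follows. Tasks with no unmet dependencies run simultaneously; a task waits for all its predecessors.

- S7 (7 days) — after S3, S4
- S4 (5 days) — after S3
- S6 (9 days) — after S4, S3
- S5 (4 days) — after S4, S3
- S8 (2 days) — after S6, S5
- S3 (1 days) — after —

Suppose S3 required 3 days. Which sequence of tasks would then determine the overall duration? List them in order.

The binding path is S3→S4→S6→S8 = 1+5+9+2 = 17; finish at 17 days.
S3 lies on that path, so at 3 days the path becomes 19 days.
No other chain overtakes it, so the finish is 19 days.

S3, S4, S6, S8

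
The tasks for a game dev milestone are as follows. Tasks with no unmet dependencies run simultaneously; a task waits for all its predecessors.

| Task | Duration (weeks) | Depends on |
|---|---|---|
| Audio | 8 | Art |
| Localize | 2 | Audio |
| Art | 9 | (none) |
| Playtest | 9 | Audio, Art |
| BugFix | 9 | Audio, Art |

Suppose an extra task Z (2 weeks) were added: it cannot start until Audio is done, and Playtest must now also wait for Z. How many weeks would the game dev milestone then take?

28

Originally the game dev milestone takes 26 weeks.
With Z inserted, Playtest now waits for max(Audio, Art, Z).
New critical path: Art→Audio→Z→Playtest = 9+8+2+9 = 28 ⇒ 28 weeks.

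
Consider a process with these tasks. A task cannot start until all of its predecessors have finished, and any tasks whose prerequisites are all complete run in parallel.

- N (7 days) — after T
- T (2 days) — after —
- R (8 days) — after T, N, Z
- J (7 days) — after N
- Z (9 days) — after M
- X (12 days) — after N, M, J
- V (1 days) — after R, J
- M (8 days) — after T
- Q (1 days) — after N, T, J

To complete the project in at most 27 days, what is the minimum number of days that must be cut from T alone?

Current finish: 28 days; target: 27.
T is on every critical path, so each day cut from T cuts the finish by one (this holds down to a finish of 27).
Need 28 − 27 = 1 day off T → T becomes 1 day, finish becomes 27.

1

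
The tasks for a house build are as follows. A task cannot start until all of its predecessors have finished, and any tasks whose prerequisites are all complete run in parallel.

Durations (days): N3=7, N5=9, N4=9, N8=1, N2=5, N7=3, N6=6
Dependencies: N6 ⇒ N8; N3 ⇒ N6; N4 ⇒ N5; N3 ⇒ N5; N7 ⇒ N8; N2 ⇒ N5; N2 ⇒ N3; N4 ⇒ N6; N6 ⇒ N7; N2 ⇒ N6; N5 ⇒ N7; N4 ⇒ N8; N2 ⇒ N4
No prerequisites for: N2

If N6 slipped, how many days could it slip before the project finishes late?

3

Critical path: N2→N4→N5→N7→N8 = 5+9+9+3+1 = 27, so the finish is 27 days.
N6 finishes as early as 20 and must finish by 23.
Slack of N6 = 17 − 14 = 3 days.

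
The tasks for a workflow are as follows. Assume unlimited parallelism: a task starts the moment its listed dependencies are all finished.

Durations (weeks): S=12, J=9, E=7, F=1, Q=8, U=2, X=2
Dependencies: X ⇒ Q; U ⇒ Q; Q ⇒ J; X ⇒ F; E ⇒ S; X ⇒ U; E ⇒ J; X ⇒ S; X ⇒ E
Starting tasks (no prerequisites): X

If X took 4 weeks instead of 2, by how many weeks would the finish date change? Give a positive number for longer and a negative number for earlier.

Critical path before the change: X→E→S = 2+7+12 = 21 giving 21 weeks.
Since X is critical, the +2 change carries straight to that chain (now 23 weeks).
The critical path is still X→E→S; finish is now 23 weeks.
Change in finish: 23 − 21 = +2 weeks.

2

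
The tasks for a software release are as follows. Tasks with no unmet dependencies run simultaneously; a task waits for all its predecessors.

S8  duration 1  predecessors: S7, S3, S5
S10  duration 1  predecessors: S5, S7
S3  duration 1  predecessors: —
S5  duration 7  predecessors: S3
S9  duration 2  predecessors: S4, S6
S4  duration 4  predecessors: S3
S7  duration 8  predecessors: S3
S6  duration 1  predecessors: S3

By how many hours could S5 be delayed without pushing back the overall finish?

1

S3→S7→S8 = 1+8+1 = 10 sets the makespan at 10 hours.
Longest path through S5: 9 hours (earliest finish 8, latest finish 9).
Float = 10 − 9 = 1.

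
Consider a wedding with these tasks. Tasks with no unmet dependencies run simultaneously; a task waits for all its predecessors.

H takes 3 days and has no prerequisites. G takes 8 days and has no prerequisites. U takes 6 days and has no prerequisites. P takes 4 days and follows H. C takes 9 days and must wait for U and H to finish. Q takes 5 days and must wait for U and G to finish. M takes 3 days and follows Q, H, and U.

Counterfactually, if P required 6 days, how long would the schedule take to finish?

16

The binding path is G→Q→M = 8+5+3 = 16; finish at 16 days.
P is off the critical path — its longest chain is 7 days, giving 9 of slack.
The critical path is still G→Q→M; finish is now 16 days.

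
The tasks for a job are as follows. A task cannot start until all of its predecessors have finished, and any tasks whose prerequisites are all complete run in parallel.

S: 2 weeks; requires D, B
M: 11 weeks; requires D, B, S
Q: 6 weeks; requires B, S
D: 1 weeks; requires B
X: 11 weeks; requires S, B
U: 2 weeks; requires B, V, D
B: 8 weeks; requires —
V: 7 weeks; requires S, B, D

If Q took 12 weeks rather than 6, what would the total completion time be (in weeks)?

23

The binding path is B→D→S→M = 8+1+2+11 = 22; finish at 22 weeks.
The longest path through Q is only 17 weeks, so Q has float 5.
The binding chain switches to B→D→S→Q = 8+1+2+12 = 23; finish 23 weeks.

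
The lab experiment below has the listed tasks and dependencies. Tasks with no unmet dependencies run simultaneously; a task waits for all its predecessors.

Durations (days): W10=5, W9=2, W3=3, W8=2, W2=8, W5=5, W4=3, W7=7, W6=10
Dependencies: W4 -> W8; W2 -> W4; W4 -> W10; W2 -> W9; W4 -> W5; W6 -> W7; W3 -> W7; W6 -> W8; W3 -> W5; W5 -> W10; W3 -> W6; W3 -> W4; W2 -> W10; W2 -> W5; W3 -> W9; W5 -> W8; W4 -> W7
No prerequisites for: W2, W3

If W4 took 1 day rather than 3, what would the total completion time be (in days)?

20

Critical path before the change: W2→W4→W5→W10 = 8+3+5+5 = 21 giving 21 days.
W4 is on the critical path; changing it to 1 makes that path 19 days.
The binding chain switches to W3→W6→W7 = 3+10+7 = 20; finish 20 days.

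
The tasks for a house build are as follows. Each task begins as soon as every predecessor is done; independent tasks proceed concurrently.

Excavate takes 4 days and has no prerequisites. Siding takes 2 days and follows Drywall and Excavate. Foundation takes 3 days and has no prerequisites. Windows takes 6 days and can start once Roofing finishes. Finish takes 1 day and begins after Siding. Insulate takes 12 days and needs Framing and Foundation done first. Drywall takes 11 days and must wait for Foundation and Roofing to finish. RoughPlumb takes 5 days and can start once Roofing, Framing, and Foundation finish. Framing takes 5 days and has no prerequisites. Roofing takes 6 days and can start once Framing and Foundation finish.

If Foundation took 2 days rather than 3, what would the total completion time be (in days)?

25

Baseline: Framing→Roofing→Drywall→Siding→Finish = 5+6+11+2+1 = 25 → 25 days.
The longest path through Foundation is only 23 days, so Foundation has float 2.
The critical path is still Framing→Roofing→Drywall→Siding→Finish; finish is now 25 days.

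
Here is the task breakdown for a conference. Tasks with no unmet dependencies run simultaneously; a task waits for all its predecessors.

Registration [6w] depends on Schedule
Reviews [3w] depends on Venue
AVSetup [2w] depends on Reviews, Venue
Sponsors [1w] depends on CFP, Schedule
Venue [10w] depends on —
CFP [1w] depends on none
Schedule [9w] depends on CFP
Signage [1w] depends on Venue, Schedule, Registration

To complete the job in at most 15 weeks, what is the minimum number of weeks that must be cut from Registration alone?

Current finish: 17 weeks; target: 15.
Registration is on every critical path, so each week cut from Registration cuts the finish by one (this holds down to a finish of 15).
Need 17 − 15 = 2 weeks off Registration → Registration becomes 4 weeks, finish becomes 15.

2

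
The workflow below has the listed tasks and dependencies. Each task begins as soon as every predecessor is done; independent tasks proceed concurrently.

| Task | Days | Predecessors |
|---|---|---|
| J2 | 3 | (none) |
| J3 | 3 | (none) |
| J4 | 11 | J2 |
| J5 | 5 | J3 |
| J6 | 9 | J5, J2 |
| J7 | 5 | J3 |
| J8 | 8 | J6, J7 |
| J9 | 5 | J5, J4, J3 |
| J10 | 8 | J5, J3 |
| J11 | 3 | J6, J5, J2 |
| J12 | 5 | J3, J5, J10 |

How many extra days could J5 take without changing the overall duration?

The longest chain is J3→J5→J6→J8 = 3+5+9+8 = 25; overall finish 25 days.
J5 finishes as early as 8 and must finish by 8.
Float = 25 − 25 = 0.

0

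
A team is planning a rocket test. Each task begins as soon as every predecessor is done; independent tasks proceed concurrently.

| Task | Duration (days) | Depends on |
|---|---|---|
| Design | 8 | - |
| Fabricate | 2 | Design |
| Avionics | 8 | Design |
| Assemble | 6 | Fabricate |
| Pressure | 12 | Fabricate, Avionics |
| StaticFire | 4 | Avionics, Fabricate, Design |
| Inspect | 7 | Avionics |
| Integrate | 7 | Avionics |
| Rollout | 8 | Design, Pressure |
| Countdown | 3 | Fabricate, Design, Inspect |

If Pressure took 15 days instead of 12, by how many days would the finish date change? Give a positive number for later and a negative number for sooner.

Actual critical path: Design→Avionics→Pressure→Rollout = 8+8+12+8 = 36 ⇒ 36 days.
Pressure lies on that path, so at 15 days the path becomes 39 days.
The critical path is still Design→Avionics→Pressure→Rollout; finish is now 39 days.
Change in finish: 39 − 36 = +3 days.

3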